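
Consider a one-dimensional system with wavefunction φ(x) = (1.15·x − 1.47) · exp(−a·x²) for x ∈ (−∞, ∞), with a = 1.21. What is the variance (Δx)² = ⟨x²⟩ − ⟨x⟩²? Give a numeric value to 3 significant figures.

Compute ⟨x⟩ and ⟨x²⟩ separately, then (Δx)² = ⟨x²⟩ − ⟨x⟩².
Expand each integrand as polynomial × e^(−2ax²) and use ∫x^(2j)·e^(−2ax²) dx = (2j−1)!!/(4a)^j · √(π/(2a)), odd powers → 0; here √(π/(2a)) = 1.1394.
Normalization: ∫|φ|² dx = 2.7734.
⟨x⟩ = -0.28698 and ⟨x²⟩ = 0.25300.
(Δx)² = 0.25300 − (-0.28698)² = 0.17064.

0.171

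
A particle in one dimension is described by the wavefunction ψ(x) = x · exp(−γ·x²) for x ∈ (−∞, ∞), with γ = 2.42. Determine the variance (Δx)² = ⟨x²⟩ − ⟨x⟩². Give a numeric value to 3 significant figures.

0.310

Compute ⟨x⟩ and ⟨x²⟩ separately, then (Δx)² = ⟨x²⟩ − ⟨x⟩².
Expand each integrand as polynomial × e^(−2γx²) and use ∫x^(2j)·e^(−2γx²) dx = (2j−1)!!/(4γ)^j · √(π/(2γ)), odd powers → 0; here √(π/(2γ)) = 0.80566.
Normalization: ∫|ψ|² dx = 0.083229.
⟨x⟩ = 0.0000 and ⟨x²⟩ = 0.30992.
(Δx)² = 0.30992 − (0.0000)² = 0.30992.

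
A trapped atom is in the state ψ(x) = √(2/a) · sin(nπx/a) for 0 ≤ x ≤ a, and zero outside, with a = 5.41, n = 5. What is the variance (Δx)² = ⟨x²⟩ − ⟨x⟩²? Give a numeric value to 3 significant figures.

2.38

Compute ⟨x⟩ and ⟨x²⟩ separately, then (Δx)² = ⟨x²⟩ − ⟨x⟩².
With sin²θ = (1 − cos2θ)/2 on 0 ≤ x ≤ a: ∫sin²(nπx/a) dx = a/2, ∫x·sin²(nπx/a) dx = a²/4, ∫x²·sin²(nπx/a) dx = a³·(1/6 − 1/(4n²π²)); higher powers xᵏ the same way, integrating xᵏ·cos(2nπx/a) by parts.
⟨x⟩ = 2.7050 and ⟨x²⟩ = 9.6967.
(Δx)² = 9.6967 − (2.7050)² = 2.3797.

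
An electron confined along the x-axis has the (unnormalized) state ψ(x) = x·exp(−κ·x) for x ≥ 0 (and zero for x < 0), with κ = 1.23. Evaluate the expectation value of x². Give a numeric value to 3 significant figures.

1.98

⟨x²⟩ = ∫ x²·|ψ|² dx / ∫|ψ|² dx (integrals over the domain).
Every integrand reduces to terms xʲ·e^(−2κx) on [0, ∞); use ∫₀^∞ xʲ·e^(−2κx) dx = j!/(2κ)^(j+1).
State is unnormalized: ∫|ψ|² dx = 0.13435, and ∫ψ*·x²·ψ dx = 0.26640, so ⟨x²⟩ = 0.26640 / 0.13435.
⟨x²⟩ = 1.9829.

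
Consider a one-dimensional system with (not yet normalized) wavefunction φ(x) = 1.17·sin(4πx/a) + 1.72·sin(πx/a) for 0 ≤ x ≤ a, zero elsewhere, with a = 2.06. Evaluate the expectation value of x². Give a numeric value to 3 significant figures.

1.21

⟨x²⟩ = ∫ x²·|φ|² dx / ∫|φ|² dx (integrals over the domain).
On 0 ≤ x ≤ a (j ≠ l): ∫sin²(jπx/a) dx = a/2, ∫sin(jπx/a)·sin(lπx/a) dx = 0; diagonal moments ∫x·sin²(jπx/a) dx = a²/4, ∫x²·sin²(jπx/a) dx = a³·(1/6 − 1/(4j²π²)); cross terms ∫x·sin(jπx/a)·sin(lπx/a) dx = 0 for j + l even and −4jla²/(π²(j² − l²)²) for j + l odd, ∫x²·sin(jπx/a)·sin(lπx/a) dx = (−1)^(j+l)·4jla³/(π²(j² − l²)²); higher powers the same way via product-to-sum and parts.
State is unnormalized: ∫|φ|² dx = 4.4571, and ∫φ*·x²·φ dx = 5.3772, so ⟨x²⟩ = 5.3772 / 4.4571.
⟨x²⟩ = 1.2064.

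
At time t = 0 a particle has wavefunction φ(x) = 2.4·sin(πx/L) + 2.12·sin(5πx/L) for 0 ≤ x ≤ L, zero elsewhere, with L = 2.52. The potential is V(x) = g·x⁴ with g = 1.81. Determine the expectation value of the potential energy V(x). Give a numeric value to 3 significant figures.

⟨V⟩ = ∫ V(x)·|φ|² dx / ∫|φ|² dx.
On 0 ≤ x ≤ L (j ≠ l): ∫sin²(jπx/L) dx = L/2, ∫sin(jπx/L)·sin(lπx/L) dx = 0; diagonal moments ∫x·sin²(jπx/L) dx = L²/4, ∫x²·sin²(jπx/L) dx = L³·(1/6 − 1/(4j²π²)); cross terms ∫x·sin(jπx/L)·sin(lπx/L) dx = 0 for j + l even and −4jlL²/(π²(j² − l²)²) for j + l odd, ∫x²·sin(jπx/L)·sin(lπx/L) dx = (−1)^(j+l)·4jlL³/(π²(j² − l²)²); higher powers the same way via product-to-sum and parts.
State is unnormalized: ∫|φ|² dx = 12.921, and ∫φ*·V(x)·φ dx = 153.89, so ⟨V⟩ = 153.89 / 12.921.
⟨V⟩ = 11.910.

11.9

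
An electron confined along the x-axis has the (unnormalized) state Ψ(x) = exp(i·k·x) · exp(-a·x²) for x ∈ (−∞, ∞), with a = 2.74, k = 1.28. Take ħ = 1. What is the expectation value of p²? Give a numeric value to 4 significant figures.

p² Ψ = −ħ² d²Ψ/dx²; ⟨p²⟩ = −ħ² ∫ Ψ*·Ψ'' dx / ∫|Ψ|² dx.
Gaussian moments: ∫x^(2j)·e^(−2ax²) dx = (2j−1)!!/(4a)^j · √(π/(2a)), odd powers integrate to 0; here √(π/(2a)) = 0.75715. Derivatives: Ψ′ = (ik − 2ax)·Ψ, Ψ″ = ((ik − 2ax)² − 2a)·Ψ; the odd-in-x pieces drop out.
State is unnormalized: ∫|Ψ|² dx = 0.75715, and ∫Ψ*·(−ħ² Ψ'') dx = 3.3151, so ⟨p²⟩ = 3.3151 / 0.75715.
⟨p²⟩ = 4.3784.

4.378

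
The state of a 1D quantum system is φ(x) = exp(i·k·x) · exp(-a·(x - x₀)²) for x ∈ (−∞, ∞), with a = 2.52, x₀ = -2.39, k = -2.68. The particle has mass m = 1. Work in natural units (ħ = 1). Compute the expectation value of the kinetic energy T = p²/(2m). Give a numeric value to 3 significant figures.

T = −(ħ²/2m) d²/dx², so ⟨T⟩ = −(ħ²/2m) ∫ φ*·φ'' dx / ∫|φ|² dx; with m = 1.
Gaussian moments (u = x − x₀): ∫u^(2j)·e^(−2au²) du = (2j−1)!!/(4a)^j · √(π/(2a)), odd powers integrate to 0; here √(π/(2a)) = 0.78951. Derivatives: φ′ = (ik − 2au)·φ, φ″ = ((ik − 2au)² − 2a)·φ; the odd-in-u pieces drop out.
State is unnormalized: ∫|φ|² dx = 0.78951, and ∫φ*·(−ħ²/2m · φ'') dx = 3.8301, so ⟨T⟩ = 3.8301 / 0.78951.
⟨T⟩ = 4.8512.

4.85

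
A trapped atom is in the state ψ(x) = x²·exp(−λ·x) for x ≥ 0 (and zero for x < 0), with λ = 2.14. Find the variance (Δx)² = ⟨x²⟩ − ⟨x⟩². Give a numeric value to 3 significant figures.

Compute ⟨x⟩ and ⟨x²⟩ separately, then (Δx)² = ⟨x²⟩ − ⟨x⟩².
Every integrand reduces to terms xʲ·e^(−2λx) on [0, ∞); use ∫₀^∞ xʲ·e^(−2λx) dx = j!/(2λ)^(j+1).
Normalization: ∫|ψ|² dx = 0.016711.
⟨x⟩ = 1.1682 and ⟨x²⟩ = 1.6377.
(Δx)² = 1.6377 − (1.1682)² = 0.27295.

0.273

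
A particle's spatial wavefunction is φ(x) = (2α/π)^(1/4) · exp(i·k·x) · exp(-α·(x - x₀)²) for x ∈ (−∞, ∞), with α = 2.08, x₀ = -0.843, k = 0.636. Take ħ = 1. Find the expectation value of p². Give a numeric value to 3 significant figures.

2.48

p² φ = −ħ² d²φ/dx²; ⟨p²⟩ = −ħ² ∫ φ*·φ'' dx.
Gaussian moments (u = x − x₀): ∫u^(2j)·e^(−2αu²) du = (2j−1)!!/(4α)^j · √(π/(2α)), odd powers integrate to 0; here √(π/(2α)) = 0.86902. Derivatives: φ′ = (ik − 2αu)·φ, φ″ = ((ik − 2αu)² − 2α)·φ; the odd-in-u pieces drop out.
⟨p²⟩ = 2.4845.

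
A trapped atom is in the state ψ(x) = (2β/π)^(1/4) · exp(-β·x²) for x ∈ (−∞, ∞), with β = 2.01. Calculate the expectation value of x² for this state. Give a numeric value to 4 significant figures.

⟨x²⟩ = ∫ x²·|ψ|² dx (integrals over the domain).
Gaussian moments: ∫x^(2j)·e^(−2βx²) dx = (2j−1)!!/(4β)^j · √(π/(2β)), odd powers integrate to 0; here √(π/(2β)) = 0.88402.
⟨x²⟩ = 0.12438.

0.1244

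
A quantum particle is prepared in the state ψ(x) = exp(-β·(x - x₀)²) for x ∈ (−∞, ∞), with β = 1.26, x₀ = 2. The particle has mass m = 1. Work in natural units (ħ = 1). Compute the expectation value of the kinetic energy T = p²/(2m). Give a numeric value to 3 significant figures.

0.630

T = −(ħ²/2m) d²/dx², so ⟨T⟩ = −(ħ²/2m) ∫ ψ*·ψ'' dx / ∫|ψ|² dx; with m = 1.
Gaussian moments (u = x − x₀): ∫u^(2j)·e^(−2βu²) du = (2j−1)!!/(4β)^j · √(π/(2β)), odd powers integrate to 0; here √(π/(2β)) = 1.1165. Derivatives: d/dx e^(−βu²) = −2βu·e^(−βu²), d²/dx² e^(−βu²) = (4β²u² − 2β)·e^(−βu²).
State is unnormalized: ∫|ψ|² dx = 1.1165, and ∫ψ*·(−ħ²/2m · ψ'') dx = 0.70342, so ⟨T⟩ = 0.70342 / 1.1165.
⟨T⟩ = 0.63000.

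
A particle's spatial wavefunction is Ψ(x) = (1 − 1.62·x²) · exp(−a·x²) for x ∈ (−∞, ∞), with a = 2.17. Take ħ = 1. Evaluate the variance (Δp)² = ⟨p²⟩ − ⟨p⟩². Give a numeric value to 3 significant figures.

4.80

Compute ⟨p⟩ and ⟨p²⟩ separately; (Δp)² = ⟨p²⟩ − ⟨p⟩².
Expand each integrand as polynomial × e^(−2ax²) and use ∫x^(2j)·e^(−2ax²) dx = (2j−1)!!/(4a)^j · √(π/(2a)), odd powers → 0; here √(π/(2a)) = 0.85081. Differentiate with the product rule, d/dx e^(−ax²) = −2ax·e^(−ax²).
Normalization: ∫|Ψ|² dx = 0.62213.
⟨p⟩ = 0.0000 and ⟨p²⟩ = 4.7989.
(Δp)² = 4.7989 − (0.0000)² = 4.7989.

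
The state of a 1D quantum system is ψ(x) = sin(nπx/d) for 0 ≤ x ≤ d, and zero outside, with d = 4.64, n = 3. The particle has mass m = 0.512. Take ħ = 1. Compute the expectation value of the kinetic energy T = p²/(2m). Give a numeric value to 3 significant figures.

T = −(ħ²/2m) d²/dx², so ⟨T⟩ = −(ħ²/2m) ∫ ψ*·ψ'' dx / ∫|ψ|² dx; with m = 0.512.
d/dx sin(nπx/d) = (nπ/d)·cos(nπx/d) and d²/dx² sin(nπx/d) = −(nπ/d)²·sin(nπx/d); on 0 ≤ x ≤ d, ∫sin²(nπx/d) dx = d/2 and ∫sin(nπx/d)·cos(nπx/d) dx = 0.
State is unnormalized: ∫|ψ|² dx = 2.3200, and ∫ψ*·(−ħ²/2m · ψ'') dx = 9.3475, so ⟨T⟩ = 9.3475 / 2.3200.
⟨T⟩ = 4.0291.

4.03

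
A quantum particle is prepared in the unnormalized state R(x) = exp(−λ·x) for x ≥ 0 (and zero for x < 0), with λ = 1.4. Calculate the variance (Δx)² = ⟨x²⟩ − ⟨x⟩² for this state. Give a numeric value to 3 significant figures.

0.128

Compute ⟨x⟩ and ⟨x²⟩ separately, then (Δx)² = ⟨x²⟩ − ⟨x⟩².
Every integrand reduces to terms xʲ·e^(−2λx) on [0, ∞); use ∫₀^∞ xʲ·e^(−2λx) dx = j!/(2λ)^(j+1).
Normalization: ∫|R|² dx = 0.35714.
⟨x⟩ = 0.35714 and ⟨x²⟩ = 0.25510.
(Δx)² = 0.25510 − (0.35714)² = 0.12755.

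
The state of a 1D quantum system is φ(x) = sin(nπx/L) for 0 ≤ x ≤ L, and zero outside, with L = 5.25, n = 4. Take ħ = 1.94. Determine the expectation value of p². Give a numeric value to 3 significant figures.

p² φ = −ħ² d²φ/dx²; ⟨p²⟩ = −ħ² ∫ φ*·φ'' dx / ∫|φ|² dx.
d/dx sin(nπx/L) = (nπ/L)·cos(nπx/L) and d²/dx² sin(nπx/L) = −(nπ/L)²·sin(nπx/L); on 0 ≤ x ≤ L, ∫sin²(nπx/L) dx = L/2 and ∫sin(nπx/L)·cos(nπx/L) dx = 0.
State is unnormalized: ∫|φ|² dx = 2.6250, and ∫φ*·(−ħ² φ'') dx = 56.602, so ⟨p²⟩ = 56.602 / 2.6250.
⟨p²⟩ = 21.563.

21.6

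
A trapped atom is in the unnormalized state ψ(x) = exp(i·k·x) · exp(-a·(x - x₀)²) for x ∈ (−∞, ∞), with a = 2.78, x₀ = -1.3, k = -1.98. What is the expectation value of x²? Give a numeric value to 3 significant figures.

1.78

⟨x²⟩ = ∫ x²·|ψ|² dx / ∫|ψ|² dx (integrals over the domain).
Gaussian moments (u = x − x₀): ∫u^(2j)·e^(−2au²) du = (2j−1)!!/(4a)^j · √(π/(2a)), odd powers integrate to 0; here √(π/(2a)) = 0.75169.
State is unnormalized: ∫|ψ|² dx = 0.75169, and ∫ψ*·x²·ψ dx = 1.3380, so ⟨x²⟩ = 1.3380 / 0.75169.
⟨x²⟩ = 1.7799.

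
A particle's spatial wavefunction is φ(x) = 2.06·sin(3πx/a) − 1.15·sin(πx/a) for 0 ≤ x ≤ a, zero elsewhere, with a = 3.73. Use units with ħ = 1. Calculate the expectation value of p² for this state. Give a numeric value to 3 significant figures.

5.04

p² φ = −ħ² d²φ/dx²; ⟨p²⟩ = −ħ² ∫ φ*·φ'' dx / ∫|φ|² dx.
d²/dx² sin(jπx/a) = −(jπ/a)²·sin(jπx/a); on 0 ≤ x ≤ a, ∫sin²(jπx/a) dx = a/2 and ∫sin(jπx/a)·sin(lπx/a) dx = 0 for j ≠ l, so only diagonal terms survive in ∫|φ|² and ∫φ·φ″; ∫φ·φ′ dx = [φ²/2] between the walls = 0.
State is unnormalized: ∫|φ|² dx = 10.381, and ∫φ*·(−ħ² φ'') dx = 52.278, so ⟨p²⟩ = 52.278 / 10.381.
⟨p²⟩ = 5.0361.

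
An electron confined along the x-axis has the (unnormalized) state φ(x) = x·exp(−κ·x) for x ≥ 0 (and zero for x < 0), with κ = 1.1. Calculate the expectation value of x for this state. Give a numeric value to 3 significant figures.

1.36

⟨x⟩ = ∫ x·|φ|² dx / ∫|φ|² dx (integrals over the domain).
Every integrand reduces to terms xʲ·e^(−2κx) on [0, ∞); use ∫₀^∞ xʲ·e^(−2κx) dx = j!/(2κ)^(j+1).
State is unnormalized: ∫|φ|² dx = 0.18783, and ∫φ*·x·φ dx = 0.25613, so ⟨x⟩ = 0.25613 / 0.18783.
⟨x⟩ = 1.3636.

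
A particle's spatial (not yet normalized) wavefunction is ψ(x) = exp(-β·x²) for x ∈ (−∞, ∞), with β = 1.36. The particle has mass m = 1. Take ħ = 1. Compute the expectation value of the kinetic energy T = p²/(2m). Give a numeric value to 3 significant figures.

T = −(ħ²/2m) d²/dx², so ⟨T⟩ = −(ħ²/2m) ∫ ψ*·ψ'' dx / ∫|ψ|² dx; with m = 1.
Gaussian moments: ∫x^(2j)·e^(−2βx²) dx = (2j−1)!!/(4β)^j · √(π/(2β)), odd powers integrate to 0; here √(π/(2β)) = 1.0747. Derivatives: d/dx e^(−βx²) = −2βx·e^(−βx²), d²/dx² e^(−βx²) = (4β²x² − 2β)·e^(−βx²).
State is unnormalized: ∫|ψ|² dx = 1.0747, and ∫ψ*·(−ħ²/2m · ψ'') dx = 0.73080, so ⟨T⟩ = 0.73080 / 1.0747.
⟨T⟩ = 0.68000.

0.680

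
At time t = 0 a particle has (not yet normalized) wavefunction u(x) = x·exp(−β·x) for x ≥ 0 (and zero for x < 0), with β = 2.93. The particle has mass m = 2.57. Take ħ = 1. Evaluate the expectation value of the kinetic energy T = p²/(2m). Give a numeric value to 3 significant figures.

T = −(ħ²/2m) d²/dx², so ⟨T⟩ = −(ħ²/2m) ∫ u*·u'' dx / ∫|u|² dx; with m = 2.57.
Differentiate x·exp(−β·x) with the product rule; every integrand then reduces to terms xʲ·e^(−2βx) on [0, ∞), with ∫₀^∞ xʲ·e^(−2βx) dx = j!/(2β)^(j+1).
State is unnormalized: ∫|u|² dx = 0.0099389, and ∫u*·(−ħ²/2m · u'') dx = 0.016600, so ⟨T⟩ = 0.016600 / 0.0099389.
⟨T⟩ = 1.6702.

1.67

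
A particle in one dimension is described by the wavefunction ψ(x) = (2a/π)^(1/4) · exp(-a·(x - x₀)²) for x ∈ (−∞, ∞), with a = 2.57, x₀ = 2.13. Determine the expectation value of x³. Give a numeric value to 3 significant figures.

⟨x³⟩ = ∫ x³·|ψ|² dx (integrals over the domain).
Gaussian moments (u = x − x₀): ∫u^(2j)·e^(−2au²) du = (2j−1)!!/(4a)^j · √(π/(2a)), odd powers integrate to 0; here √(π/(2a)) = 0.78180.
⟨x³⟩ = 10.285.

10.3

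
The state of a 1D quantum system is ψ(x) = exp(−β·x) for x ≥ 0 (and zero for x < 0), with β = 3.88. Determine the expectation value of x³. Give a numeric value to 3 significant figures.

0.0128

⟨x³⟩ = ∫ x³·|ψ|² dx / ∫|ψ|² dx (integrals over the domain).
Every integrand reduces to terms xʲ·e^(−2βx) on [0, ∞); use ∫₀^∞ xʲ·e^(−2βx) dx = j!/(2β)^(j+1).
State is unnormalized: ∫|ψ|² dx = 0.12887, and ∫ψ*·x³·ψ dx = 0.0016546, so ⟨x³⟩ = 0.0016546 / 0.12887.
⟨x³⟩ = 0.012840.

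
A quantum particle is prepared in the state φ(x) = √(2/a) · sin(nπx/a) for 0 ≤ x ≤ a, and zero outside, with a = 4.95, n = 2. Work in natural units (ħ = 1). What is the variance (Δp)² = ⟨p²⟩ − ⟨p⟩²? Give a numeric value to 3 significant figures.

Compute ⟨p⟩ and ⟨p²⟩ separately; (Δp)² = ⟨p²⟩ − ⟨p⟩².
d/dx sin(nπx/a) = (nπ/a)·cos(nπx/a) and d²/dx² sin(nπx/a) = −(nπ/a)²·sin(nπx/a); on 0 ≤ x ≤ a, ∫sin²(nπx/a) dx = a/2 and ∫sin(nπx/a)·cos(nπx/a) dx = 0.
⟨p⟩ = 0.0000 and ⟨p²⟩ = 1.6112.
(Δp)² = 1.6112 − (0.0000)² = 1.6112.

1.61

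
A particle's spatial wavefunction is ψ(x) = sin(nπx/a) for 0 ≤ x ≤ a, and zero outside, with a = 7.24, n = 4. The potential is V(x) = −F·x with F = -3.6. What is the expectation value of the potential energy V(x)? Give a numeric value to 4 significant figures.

⟨V⟩ = ∫ V(x)·|ψ|² dx / ∫|ψ|² dx.
With sin²θ = (1 − cos2θ)/2 on 0 ≤ x ≤ a: ∫sin²(nπx/a) dx = a/2, ∫x·sin²(nπx/a) dx = a²/4, ∫x²·sin²(nπx/a) dx = a³·(1/6 − 1/(4n²π²)); higher powers xᵏ the same way, integrating xᵏ·cos(2nπx/a) by parts.
State is unnormalized: ∫|ψ|² dx = 3.6200, and ∫ψ*·V(x)·ψ dx = 47.176, so ⟨V⟩ = 47.176 / 3.6200.
⟨V⟩ = 13.032.

13.03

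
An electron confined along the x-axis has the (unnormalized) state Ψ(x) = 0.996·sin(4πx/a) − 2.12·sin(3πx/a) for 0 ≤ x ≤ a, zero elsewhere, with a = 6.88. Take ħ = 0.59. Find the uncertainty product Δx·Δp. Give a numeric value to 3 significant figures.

1.39

Δx = √(⟨x²⟩−⟨x⟩²), Δp = √(⟨p²⟩−⟨p⟩²).
On 0 ≤ x ≤ a (j ≠ l): ∫sin²(jπx/a) dx = a/2, ∫sin(jπx/a)·sin(lπx/a) dx = 0; diagonal moments ∫x·sin²(jπx/a) dx = a²/4, ∫x²·sin²(jπx/a) dx = a³·(1/6 − 1/(4j²π²)); cross terms ∫x·sin(jπx/a)·sin(lπx/a) dx = 0 for j + l even and −4jla²/(π²(j² − l²)²) for j + l odd, ∫x²·sin(jπx/a)·sin(lπx/a) dx = (−1)^(j+l)·4jla³/(π²(j² − l²)²); higher powers the same way via product-to-sum and parts. d²/dx² sin(jπx/a) = −(jπ/a)²·sin(jπx/a); on 0 ≤ x ≤ a, ∫sin²(jπx/a) dx = a/2 and ∫sin(jπx/a)·sin(lπx/a) dx = 0 for j ≠ l, so only diagonal terms survive in ∫|Ψ|² and ∫Ψ·Ψ″; ∫Ψ·Ψ′ dx = [Ψ²/2] between the walls = 0.
Normalization: ∫|Ψ|² dx = 18.873.
⟨x⟩ = 4.4912, ⟨x²⟩ = 22.765 ⇒ Δx = 1.6106.
⟨p⟩ = 0.0000, ⟨p²⟩ = 0.74510 ⇒ Δp = 0.86319.
Δx·Δp = 1.3903.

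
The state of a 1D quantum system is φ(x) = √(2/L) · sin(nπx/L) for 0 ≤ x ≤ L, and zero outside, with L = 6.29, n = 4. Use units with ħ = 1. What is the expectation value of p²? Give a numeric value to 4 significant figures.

p² φ = −ħ² d²φ/dx²; ⟨p²⟩ = −ħ² ∫ φ*·φ'' dx.
d/dx sin(nπx/L) = (nπ/L)·cos(nπx/L) and d²/dx² sin(nπx/L) = −(nπ/L)²·sin(nπx/L); on 0 ≤ x ≤ L, ∫sin²(nπx/L) dx = L/2 and ∫sin(nπx/L)·cos(nπx/L) dx = 0.
⟨p²⟩ = 3.9913.

3.991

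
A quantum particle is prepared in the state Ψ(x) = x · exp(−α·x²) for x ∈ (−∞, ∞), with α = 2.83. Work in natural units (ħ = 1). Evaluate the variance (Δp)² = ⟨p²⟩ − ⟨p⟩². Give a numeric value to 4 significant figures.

Compute ⟨p⟩ and ⟨p²⟩ separately; (Δp)² = ⟨p²⟩ − ⟨p⟩².
Expand each integrand as polynomial × e^(−2αx²) and use ∫x^(2j)·e^(−2αx²) dx = (2j−1)!!/(4α)^j · √(π/(2α)), odd powers → 0; here √(π/(2α)) = 0.74502. Differentiate with the product rule, d/dx e^(−αx²) = −2αx·e^(−αx²).
Normalization: ∫|Ψ|² dx = 0.065814.
⟨p⟩ = 0.0000 and ⟨p²⟩ = 8.4900.
(Δp)² = 8.4900 − (0.0000)² = 8.4900.

8.490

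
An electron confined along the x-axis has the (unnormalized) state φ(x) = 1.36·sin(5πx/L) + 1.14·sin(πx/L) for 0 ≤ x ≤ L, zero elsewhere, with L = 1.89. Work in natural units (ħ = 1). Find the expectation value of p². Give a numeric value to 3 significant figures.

41.7

p² φ = −ħ² d²φ/dx²; ⟨p²⟩ = −ħ² ∫ φ*·φ'' dx / ∫|φ|² dx.
d²/dx² sin(jπx/L) = −(jπ/L)²·sin(jπx/L); on 0 ≤ x ≤ L, ∫sin²(jπx/L) dx = L/2 and ∫sin(jπx/L)·sin(lπx/L) dx = 0 for j ≠ l, so only diagonal terms survive in ∫|φ|² and ∫φ·φ″; ∫φ·φ′ dx = [φ²/2] between the walls = 0.
State is unnormalized: ∫|φ|² dx = 2.9760, and ∫φ*·(−ħ² φ'') dx = 124.13, so ⟨p²⟩ = 124.13 / 2.9760.
⟨p²⟩ = 41.709.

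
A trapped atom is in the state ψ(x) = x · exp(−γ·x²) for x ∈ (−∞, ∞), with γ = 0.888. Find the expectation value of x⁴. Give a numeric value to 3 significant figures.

⟨x⁴⟩ = ∫ x⁴·|ψ|² dx / ∫|ψ|² dx (integrals over the domain).
Expand each integrand as polynomial × e^(−2γx²) and use ∫x^(2j)·e^(−2γx²) dx = (2j−1)!!/(4γ)^j · √(π/(2γ)), odd powers → 0; here √(π/(2γ)) = 1.3300.
State is unnormalized: ∫|ψ|² dx = 0.37444, and ∫ψ*·x⁴·ψ dx = 0.44517, so ⟨x⁴⟩ = 0.44517 / 0.37444.
⟨x⁴⟩ = 1.1889.

1.19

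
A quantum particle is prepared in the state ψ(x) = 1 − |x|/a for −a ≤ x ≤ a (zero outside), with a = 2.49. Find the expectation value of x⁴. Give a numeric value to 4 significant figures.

1.098

⟨x⁴⟩ = ∫ x⁴·|ψ|² dx / ∫|ψ|² dx (integrals over the domain).
ψ is even, so ∫ over [−a, a] = 2∫₀ᵃ with ψ = 1 − x/a there: ∫₀ᵃ (1 − x/a)² dx = a/3, ∫₀ᵃ x²(1 − x/a)² dx = a³/30, ∫₀ᵃ x⁴(1 − x/a)² dx = a⁵/105.
State is unnormalized: ∫|ψ|² dx = 1.6600, and ∫ψ*·x⁴·ψ dx = 1.8232, so ⟨x⁴⟩ = 1.8232 / 1.6600.
⟨x⁴⟩ = 1.0983.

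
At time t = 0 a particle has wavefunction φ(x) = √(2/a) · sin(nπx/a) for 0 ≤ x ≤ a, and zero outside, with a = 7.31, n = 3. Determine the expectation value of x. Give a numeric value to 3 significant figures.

3.66

⟨x⟩ = ∫ x·|φ|² dx (integrals over the domain).
With sin²θ = (1 − cos2θ)/2 on 0 ≤ x ≤ a: ∫sin²(nπx/a) dx = a/2, ∫x·sin²(nπx/a) dx = a²/4, ∫x²·sin²(nπx/a) dx = a³·(1/6 − 1/(4n²π²)); higher powers xᵏ the same way, integrating xᵏ·cos(2nπx/a) by parts.
⟨x⟩ = 3.6550.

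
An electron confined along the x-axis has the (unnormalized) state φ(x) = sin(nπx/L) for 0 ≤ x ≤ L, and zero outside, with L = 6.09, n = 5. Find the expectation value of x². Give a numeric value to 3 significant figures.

12.3

⟨x²⟩ = ∫ x²·|φ|² dx / ∫|φ|² dx (integrals over the domain).
With sin²θ = (1 − cos2θ)/2 on 0 ≤ x ≤ L: ∫sin²(nπx/L) dx = L/2, ∫x·sin²(nπx/L) dx = L²/4, ∫x²·sin²(nπx/L) dx = L³·(1/6 − 1/(4n²π²)); higher powers xᵏ the same way, integrating xᵏ·cos(2nπx/L) by parts.
State is unnormalized: ∫|φ|² dx = 3.0450, and ∫φ*·x²·φ dx = 37.416, so ⟨x²⟩ = 37.416 / 3.0450.
⟨x²⟩ = 12.288.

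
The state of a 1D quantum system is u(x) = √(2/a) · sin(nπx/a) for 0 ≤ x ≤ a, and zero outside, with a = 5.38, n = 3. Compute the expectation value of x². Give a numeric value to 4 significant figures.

⟨x²⟩ = ∫ x²·|u|² dx (integrals over the domain).
With sin²θ = (1 − cos2θ)/2 on 0 ≤ x ≤ a: ∫sin²(nπx/a) dx = a/2, ∫x·sin²(nπx/a) dx = a²/4, ∫x²·sin²(nπx/a) dx = a³·(1/6 − 1/(4n²π²)); higher powers xᵏ the same way, integrating xᵏ·cos(2nπx/a) by parts.
⟨x²⟩ = 9.4852.

9.485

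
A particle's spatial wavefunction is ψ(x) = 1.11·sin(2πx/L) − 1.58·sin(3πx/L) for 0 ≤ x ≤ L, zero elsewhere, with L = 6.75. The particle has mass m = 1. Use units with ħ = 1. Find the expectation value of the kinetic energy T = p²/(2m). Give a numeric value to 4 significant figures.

T = −(ħ²/2m) d²/dx², so ⟨T⟩ = −(ħ²/2m) ∫ ψ*·ψ'' dx / ∫|ψ|² dx; with m = 1.
d²/dx² sin(jπx/L) = −(jπ/L)²·sin(jπx/L); on 0 ≤ x ≤ L, ∫sin²(jπx/L) dx = L/2 and ∫sin(jπx/L)·sin(lπx/L) dx = 0 for j ≠ l, so only diagonal terms survive in ∫|ψ|² and ∫ψ·ψ″; ∫ψ·ψ′ dx = [ψ²/2] between the walls = 0.
State is unnormalized: ∫|ψ|² dx = 12.584, and ∫ψ*·(−ħ²/2m · ψ'') dx = 10.014, so ⟨T⟩ = 10.014 / 12.584.
⟨T⟩ = 0.79582.

0.7958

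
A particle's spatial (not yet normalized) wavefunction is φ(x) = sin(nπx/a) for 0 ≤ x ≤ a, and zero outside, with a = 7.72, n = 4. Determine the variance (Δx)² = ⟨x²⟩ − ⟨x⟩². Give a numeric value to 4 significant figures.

4.778

Compute ⟨x⟩ and ⟨x²⟩ separately, then (Δx)² = ⟨x²⟩ − ⟨x⟩².
With sin²θ = (1 − cos2θ)/2 on 0 ≤ x ≤ a: ∫sin²(nπx/a) dx = a/2, ∫x·sin²(nπx/a) dx = a²/4, ∫x²·sin²(nπx/a) dx = a³·(1/6 − 1/(4n²π²)); higher powers xᵏ the same way, integrating xᵏ·cos(2nπx/a) by parts.
Normalization: ∫|φ|² dx = 3.8600.
⟨x⟩ = 3.8600 and ⟨x²⟩ = 19.677.
(Δx)² = 19.677 − (3.8600)² = 4.7778.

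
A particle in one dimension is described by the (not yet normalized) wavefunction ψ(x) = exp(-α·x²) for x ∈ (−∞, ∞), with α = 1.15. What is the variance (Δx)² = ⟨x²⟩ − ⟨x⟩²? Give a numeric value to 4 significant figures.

Compute ⟨x⟩ and ⟨x²⟩ separately, then (Δx)² = ⟨x²⟩ − ⟨x⟩².
Gaussian moments: ∫x^(2j)·e^(−2αx²) dx = (2j−1)!!/(4α)^j · √(π/(2α)), odd powers integrate to 0; here √(π/(2α)) = 1.1687.
Normalization: ∫|ψ|² dx = 1.1687.
⟨x⟩ = 0.0000 and ⟨x²⟩ = 0.21739.
(Δx)² = 0.21739 − (0.0000)² = 0.21739.

0.2174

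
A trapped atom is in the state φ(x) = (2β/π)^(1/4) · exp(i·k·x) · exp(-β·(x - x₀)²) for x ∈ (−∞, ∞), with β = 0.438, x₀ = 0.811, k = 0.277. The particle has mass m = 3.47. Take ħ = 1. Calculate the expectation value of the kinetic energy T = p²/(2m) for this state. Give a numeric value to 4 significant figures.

T = −(ħ²/2m) d²/dx², so ⟨T⟩ = −(ħ²/2m) ∫ φ*·φ'' dx; with m = 3.47.
Gaussian moments (u = x − x₀): ∫u^(2j)·e^(−2βu²) du = (2j−1)!!/(4β)^j · √(π/(2β)), odd powers integrate to 0; here √(π/(2β)) = 1.8938. Derivatives: φ′ = (ik − 2βu)·φ, φ″ = ((ik − 2βu)² − 2β)·φ; the odd-in-u pieces drop out.
⟨T⟩ = 0.074168.

0.07417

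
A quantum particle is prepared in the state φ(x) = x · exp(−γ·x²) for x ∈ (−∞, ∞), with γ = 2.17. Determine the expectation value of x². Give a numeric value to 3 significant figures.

0.346

⟨x²⟩ = ∫ x²·|φ|² dx / ∫|φ|² dx (integrals over the domain).
Expand each integrand as polynomial × e^(−2γx²) and use ∫x^(2j)·e^(−2γx²) dx = (2j−1)!!/(4γ)^j · √(π/(2γ)), odd powers → 0; here √(π/(2γ)) = 0.85081.
State is unnormalized: ∫|φ|² dx = 0.098019, and ∫φ*·x²·φ dx = 0.033878, so ⟨x²⟩ = 0.033878 / 0.098019.
⟨x²⟩ = 0.34562.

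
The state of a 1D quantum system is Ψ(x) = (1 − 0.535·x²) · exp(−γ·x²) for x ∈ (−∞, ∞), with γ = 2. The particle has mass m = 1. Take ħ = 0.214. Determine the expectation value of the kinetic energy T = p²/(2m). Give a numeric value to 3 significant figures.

0.0607

T = −(ħ²/2m) d²/dx², so ⟨T⟩ = −(ħ²/2m) ∫ Ψ*·Ψ'' dx / ∫|Ψ|² dx; with m = 1.
Expand each integrand as polynomial × e^(−2γx²) and use ∫x^(2j)·e^(−2γx²) dx = (2j−1)!!/(4γ)^j · √(π/(2γ)), odd powers → 0; here √(π/(2γ)) = 0.88623. Differentiate with the product rule, d/dx e^(−γx²) = −2γx·e^(−γx²).
State is unnormalized: ∫|Ψ|² dx = 0.77958, and ∫Ψ*·(−ħ²/2m · Ψ'') dx = 0.047285, so ⟨T⟩ = 0.047285 / 0.77958.
⟨T⟩ = 0.060654.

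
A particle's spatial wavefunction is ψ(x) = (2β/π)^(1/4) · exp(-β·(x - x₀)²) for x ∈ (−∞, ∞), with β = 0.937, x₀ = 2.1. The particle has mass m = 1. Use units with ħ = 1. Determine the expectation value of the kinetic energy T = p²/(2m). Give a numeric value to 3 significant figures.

0.469

T = −(ħ²/2m) d²/dx², so ⟨T⟩ = −(ħ²/2m) ∫ ψ*·ψ'' dx; with m = 1.
Gaussian moments (u = x − x₀): ∫u^(2j)·e^(−2βu²) du = (2j−1)!!/(4β)^j · √(π/(2β)), odd powers integrate to 0; here √(π/(2β)) = 1.2948. Derivatives: d/dx e^(−βu²) = −2βu·e^(−βu²), d²/dx² e^(−βu²) = (4β²u² − 2β)·e^(−βu²).
⟨T⟩ = 0.46850.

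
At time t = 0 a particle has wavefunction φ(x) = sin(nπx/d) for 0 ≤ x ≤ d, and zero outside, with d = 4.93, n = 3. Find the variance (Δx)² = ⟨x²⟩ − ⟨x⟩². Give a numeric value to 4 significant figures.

Compute ⟨x⟩ and ⟨x²⟩ separately, then (Δx)² = ⟨x²⟩ − ⟨x⟩².
With sin²θ = (1 − cos2θ)/2 on 0 ≤ x ≤ d: ∫sin²(nπx/d) dx = d/2, ∫x·sin²(nπx/d) dx = d²/4, ∫x²·sin²(nπx/d) dx = d³·(1/6 − 1/(4n²π²)); higher powers xᵏ the same way, integrating xᵏ·cos(2nπx/d) by parts.
Normalization: ∫|φ|² dx = 2.4650.
⟨x⟩ = 2.4650 and ⟨x²⟩ = 7.9648.
(Δx)² = 7.9648 − (2.4650)² = 1.8886.

1.889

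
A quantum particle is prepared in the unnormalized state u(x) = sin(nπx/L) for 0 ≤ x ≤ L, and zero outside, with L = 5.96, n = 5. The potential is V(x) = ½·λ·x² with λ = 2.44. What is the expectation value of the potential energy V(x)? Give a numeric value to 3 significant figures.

14.4

⟨V⟩ = ∫ V(x)·|u|² dx / ∫|u|² dx.
With sin²θ = (1 − cos2θ)/2 on 0 ≤ x ≤ L: ∫sin²(nπx/L) dx = L/2, ∫x·sin²(nπx/L) dx = L²/4, ∫x²·sin²(nπx/L) dx = L³·(1/6 − 1/(4n²π²)); higher powers xᵏ the same way, integrating xᵏ·cos(2nπx/L) by parts.
State is unnormalized: ∫|u|² dx = 2.9800, and ∫u*·V(x)·u dx = 42.786, so ⟨V⟩ = 42.786 / 2.9800.
⟨V⟩ = 14.358.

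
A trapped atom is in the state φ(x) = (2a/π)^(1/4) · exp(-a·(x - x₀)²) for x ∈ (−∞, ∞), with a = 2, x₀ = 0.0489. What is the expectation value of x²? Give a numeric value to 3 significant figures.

⟨x²⟩ = ∫ x²·|φ|² dx (integrals over the domain).
Gaussian moments (u = x − x₀): ∫u^(2j)·e^(−2au²) du = (2j−1)!!/(4a)^j · √(π/(2a)), odd powers integrate to 0; here √(π/(2a)) = 0.88623.
⟨x²⟩ = 0.12739.

0.127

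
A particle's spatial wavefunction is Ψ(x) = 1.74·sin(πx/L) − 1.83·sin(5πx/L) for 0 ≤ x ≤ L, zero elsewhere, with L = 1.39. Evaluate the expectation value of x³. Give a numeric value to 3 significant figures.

⟨x³⟩ = ∫ x³·|Ψ|² dx / ∫|Ψ|² dx (integrals over the domain).
On 0 ≤ x ≤ L (j ≠ l): ∫sin²(jπx/L) dx = L/2, ∫sin(jπx/L)·sin(lπx/L) dx = 0; diagonal moments ∫x·sin²(jπx/L) dx = L²/4, ∫x²·sin²(jπx/L) dx = L³·(1/6 − 1/(4j²π²)); cross terms ∫x·sin(jπx/L)·sin(lπx/L) dx = 0 for j + l even and −4jlL²/(π²(j² − l²)²) for j + l odd, ∫x²·sin(jπx/L)·sin(lπx/L) dx = (−1)^(j+l)·4jlL³/(π²(j² − l²)²); higher powers the same way via product-to-sum and parts.
State is unnormalized: ∫|Ψ|² dx = 4.4317, and ∫Ψ*·x³·Ψ dx = 2.4016, so ⟨x³⟩ = 2.4016 / 4.4317.
⟨x³⟩ = 0.54191.

0.542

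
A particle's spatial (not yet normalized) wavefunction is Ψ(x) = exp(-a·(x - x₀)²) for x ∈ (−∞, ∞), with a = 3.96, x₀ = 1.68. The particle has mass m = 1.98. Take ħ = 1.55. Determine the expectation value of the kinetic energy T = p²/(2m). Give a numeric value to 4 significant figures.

2.403

T = −(ħ²/2m) d²/dx², so ⟨T⟩ = −(ħ²/2m) ∫ Ψ*·Ψ'' dx / ∫|Ψ|² dx; with m = 1.98.
Gaussian moments (u = x − x₀): ∫u^(2j)·e^(−2au²) du = (2j−1)!!/(4a)^j · √(π/(2a)), odd powers integrate to 0; here √(π/(2a)) = 0.62981. Derivatives: d/dx e^(−au²) = −2au·e^(−au²), d²/dx² e^(−au²) = (4a²u² − 2a)·e^(−au²).
State is unnormalized: ∫|Ψ|² dx = 0.62981, and ∫Ψ*·(−ħ²/2m · Ψ'') dx = 1.5131, so ⟨T⟩ = 1.5131 / 0.62981.
⟨T⟩ = 2.4025.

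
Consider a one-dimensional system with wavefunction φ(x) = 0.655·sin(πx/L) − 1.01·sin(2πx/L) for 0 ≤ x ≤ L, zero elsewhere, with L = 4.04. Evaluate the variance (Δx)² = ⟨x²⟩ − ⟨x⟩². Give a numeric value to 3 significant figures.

0.528

Compute ⟨x⟩ and ⟨x²⟩ separately, then (Δx)² = ⟨x²⟩ − ⟨x⟩².
On 0 ≤ x ≤ L (j ≠ l): ∫sin²(jπx/L) dx = L/2, ∫sin(jπx/L)·sin(lπx/L) dx = 0; diagonal moments ∫x·sin²(jπx/L) dx = L²/4, ∫x²·sin²(jπx/L) dx = L³·(1/6 − 1/(4j²π²)); cross terms ∫x·sin(jπx/L)·sin(lπx/L) dx = 0 for j + l even and −4jlL²/(π²(j² − l²)²) for j + l odd, ∫x²·sin(jπx/L)·sin(lπx/L) dx = (−1)^(j+l)·4jlL³/(π²(j² − l²)²); higher powers the same way via product-to-sum and parts.
Normalization: ∫|φ|² dx = 2.9272.
⟨x⟩ = 2.6844 and ⟨x²⟩ = 7.7345.
(Δx)² = 7.7345 − (2.6844)² = 0.52836.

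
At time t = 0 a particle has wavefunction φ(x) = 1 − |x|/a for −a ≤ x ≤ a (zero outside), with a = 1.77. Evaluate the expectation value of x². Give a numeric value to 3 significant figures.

⟨x²⟩ = ∫ x²·|φ|² dx / ∫|φ|² dx (integrals over the domain).
φ is even, so ∫ over [−a, a] = 2∫₀ᵃ with φ = 1 − x/a there: ∫₀ᵃ (1 − x/a)² dx = a/3, ∫₀ᵃ x²(1 − x/a)² dx = a³/30, ∫₀ᵃ x⁴(1 − x/a)² dx = a⁵/105.
State is unnormalized: ∫|φ|² dx = 1.1800, and ∫φ*·x²·φ dx = 0.36968, so ⟨x²⟩ = 0.36968 / 1.1800.
⟨x²⟩ = 0.31329.

0.313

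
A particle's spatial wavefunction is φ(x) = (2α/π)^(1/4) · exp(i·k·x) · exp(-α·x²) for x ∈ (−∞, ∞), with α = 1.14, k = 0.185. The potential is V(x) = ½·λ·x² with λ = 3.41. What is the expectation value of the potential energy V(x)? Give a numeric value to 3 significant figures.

0.374

⟨V⟩ = ∫ V(x)·|φ|² dx.
Gaussian moments: ∫x^(2j)·e^(−2αx²) dx = (2j−1)!!/(4α)^j · √(π/(2α)), odd powers integrate to 0; here √(π/(2α)) = 1.1738.
⟨V⟩ = 0.37390.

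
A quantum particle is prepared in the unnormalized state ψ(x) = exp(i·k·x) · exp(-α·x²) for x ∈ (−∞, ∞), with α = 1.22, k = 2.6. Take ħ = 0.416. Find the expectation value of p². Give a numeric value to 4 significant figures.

p² ψ = −ħ² d²ψ/dx²; ⟨p²⟩ = −ħ² ∫ ψ*·ψ'' dx / ∫|ψ|² dx.
Gaussian moments: ∫x^(2j)·e^(−2αx²) dx = (2j−1)!!/(4α)^j · √(π/(2α)), odd powers integrate to 0; here √(π/(2α)) = 1.1347. Derivatives: ψ′ = (ik − 2αx)·ψ, ψ″ = ((ik − 2αx)² − 2α)·ψ; the odd-in-x pieces drop out.
State is unnormalized: ∫|ψ|² dx = 1.1347, and ∫ψ*·(−ħ² ψ'') dx = 1.5670, so ⟨p²⟩ = 1.5670 / 1.1347.
⟨p²⟩ = 1.3810.

1.381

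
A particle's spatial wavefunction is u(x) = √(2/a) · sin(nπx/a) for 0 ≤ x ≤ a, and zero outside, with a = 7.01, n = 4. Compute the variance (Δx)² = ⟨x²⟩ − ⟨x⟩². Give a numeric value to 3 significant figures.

Compute ⟨x⟩ and ⟨x²⟩ separately, then (Δx)² = ⟨x²⟩ − ⟨x⟩².
With sin²θ = (1 − cos2θ)/2 on 0 ≤ x ≤ a: ∫sin²(nπx/a) dx = a/2, ∫x·sin²(nπx/a) dx = a²/4, ∫x²·sin²(nπx/a) dx = a³·(1/6 − 1/(4n²π²)); higher powers xᵏ the same way, integrating xᵏ·cos(2nπx/a) by parts.
⟨x⟩ = 3.5050 and ⟨x²⟩ = 16.224.
(Δx)² = 16.224 − (3.5050)² = 3.9394.

3.94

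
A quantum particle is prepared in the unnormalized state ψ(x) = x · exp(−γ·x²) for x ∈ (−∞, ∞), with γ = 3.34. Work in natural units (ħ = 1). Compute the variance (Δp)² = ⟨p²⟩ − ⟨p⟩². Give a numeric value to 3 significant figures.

10.0

Compute ⟨p⟩ and ⟨p²⟩ separately; (Δp)² = ⟨p²⟩ − ⟨p⟩².
Expand each integrand as polynomial × e^(−2γx²) and use ∫x^(2j)·e^(−2γx²) dx = (2j−1)!!/(4γ)^j · √(π/(2γ)), odd powers → 0; here √(π/(2γ)) = 0.68578. Differentiate with the product rule, d/dx e^(−γx²) = −2γx·e^(−γx²).
Normalization: ∫|ψ|² dx = 0.051331.
⟨p⟩ = 0.0000 and ⟨p²⟩ = 10.020.
(Δp)² = 10.020 − (0.0000)² = 10.020.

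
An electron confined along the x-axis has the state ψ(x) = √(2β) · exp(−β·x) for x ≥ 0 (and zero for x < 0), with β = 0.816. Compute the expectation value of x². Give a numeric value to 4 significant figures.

⟨x²⟩ = ∫ x²·|ψ|² dx (integrals over the domain).
Every integrand reduces to terms xʲ·e^(−2βx) on [0, ∞); use ∫₀^∞ xʲ·e^(−2βx) dx = j!/(2β)^(j+1).
⟨x²⟩ = 0.75091.

0.7509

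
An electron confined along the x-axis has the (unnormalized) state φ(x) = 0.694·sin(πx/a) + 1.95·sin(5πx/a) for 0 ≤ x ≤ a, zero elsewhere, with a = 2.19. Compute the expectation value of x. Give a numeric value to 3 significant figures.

⟨x⟩ = ∫ x·|φ|² dx / ∫|φ|² dx (integrals over the domain).
On 0 ≤ x ≤ a (j ≠ l): ∫sin²(jπx/a) dx = a/2, ∫sin(jπx/a)·sin(lπx/a) dx = 0; diagonal moments ∫x·sin²(jπx/a) dx = a²/4, ∫x²·sin²(jπx/a) dx = a³·(1/6 − 1/(4j²π²)); cross terms ∫x·sin(jπx/a)·sin(lπx/a) dx = 0 for j + l even and −4jla²/(π²(j² − l²)²) for j + l odd, ∫x²·sin(jπx/a)·sin(lπx/a) dx = (−1)^(j+l)·4jla³/(π²(j² − l²)²); higher powers the same way via product-to-sum and parts.
State is unnormalized: ∫|φ|² dx = 4.6911, and ∫φ*·x·φ dx = 5.1368, so ⟨x⟩ = 5.1368 / 4.6911.
⟨x⟩ = 1.0950.

1.10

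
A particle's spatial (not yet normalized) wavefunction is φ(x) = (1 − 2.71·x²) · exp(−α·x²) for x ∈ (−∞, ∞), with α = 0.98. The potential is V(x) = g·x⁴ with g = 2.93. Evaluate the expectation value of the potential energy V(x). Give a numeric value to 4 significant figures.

⟨V⟩ = ∫ V(x)·|φ|² dx / ∫|φ|² dx.
Expand each integrand as polynomial × e^(−2αx²) and use ∫x^(2j)·e^(−2αx²) dx = (2j−1)!!/(4α)^j · √(π/(2α)), odd powers → 0; here √(π/(2α)) = 1.2660.
State is unnormalized: ∫|φ|² dx = 1.3308, and ∫φ*·V(x)·φ dx = 7.8319, so ⟨V⟩ = 7.8319 / 1.3308.
⟨V⟩ = 5.8851.

5.885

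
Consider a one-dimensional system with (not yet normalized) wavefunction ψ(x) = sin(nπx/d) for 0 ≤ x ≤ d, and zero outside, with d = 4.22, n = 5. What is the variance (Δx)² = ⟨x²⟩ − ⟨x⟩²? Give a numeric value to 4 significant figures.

Compute ⟨x⟩ and ⟨x²⟩ separately, then (Δx)² = ⟨x²⟩ − ⟨x⟩².
With sin²θ = (1 − cos2θ)/2 on 0 ≤ x ≤ d: ∫sin²(nπx/d) dx = d/2, ∫x·sin²(nπx/d) dx = d²/4, ∫x²·sin²(nπx/d) dx = d³·(1/6 − 1/(4n²π²)); higher powers xᵏ the same way, integrating xᵏ·cos(2nπx/d) by parts.
Normalization: ∫|ψ|² dx = 2.1100.
⟨x⟩ = 2.1100 and ⟨x²⟩ = 5.9000.
(Δx)² = 5.9000 − (2.1100)² = 1.4479.

1.448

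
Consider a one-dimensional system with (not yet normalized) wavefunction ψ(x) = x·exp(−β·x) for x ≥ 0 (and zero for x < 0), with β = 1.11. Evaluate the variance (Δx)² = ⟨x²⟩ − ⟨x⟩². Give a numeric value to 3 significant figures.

Compute ⟨x⟩ and ⟨x²⟩ separately, then (Δx)² = ⟨x²⟩ − ⟨x⟩².
Every integrand reduces to terms xʲ·e^(−2βx) on [0, ∞); use ∫₀^∞ xʲ·e^(−2βx) dx = j!/(2β)^(j+1).
Normalization: ∫|ψ|² dx = 0.18280.
⟨x⟩ = 1.3514 and ⟨x²⟩ = 2.4349.
(Δx)² = 2.4349 − (1.3514)² = 0.60872.

0.609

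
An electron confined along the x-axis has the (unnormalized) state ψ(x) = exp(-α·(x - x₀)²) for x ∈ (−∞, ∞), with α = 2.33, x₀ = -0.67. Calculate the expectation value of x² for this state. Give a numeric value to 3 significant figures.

0.556

⟨x²⟩ = ∫ x²·|ψ|² dx / ∫|ψ|² dx (integrals over the domain).
Gaussian moments (u = x − x₀): ∫u^(2j)·e^(−2αu²) du = (2j−1)!!/(4α)^j · √(π/(2α)), odd powers integrate to 0; here √(π/(2α)) = 0.82107.
State is unnormalized: ∫|ψ|² dx = 0.82107, and ∫ψ*·x²·ψ dx = 0.45668, so ⟨x²⟩ = 0.45668 / 0.82107.
⟨x²⟩ = 0.55620.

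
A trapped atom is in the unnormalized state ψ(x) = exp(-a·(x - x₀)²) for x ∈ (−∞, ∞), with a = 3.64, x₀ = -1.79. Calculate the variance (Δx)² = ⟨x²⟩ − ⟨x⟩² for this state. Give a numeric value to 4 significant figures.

0.06868

Compute ⟨x⟩ and ⟨x²⟩ separately, then (Δx)² = ⟨x²⟩ − ⟨x⟩².
Gaussian moments (u = x − x₀): ∫u^(2j)·e^(−2au²) du = (2j−1)!!/(4a)^j · √(π/(2a)), odd powers integrate to 0; here √(π/(2a)) = 0.65692.
Normalization: ∫|ψ|² dx = 0.65692.
⟨x⟩ = -1.7900 and ⟨x²⟩ = 3.2728.
(Δx)² = 3.2728 − (-1.7900)² = 0.068681.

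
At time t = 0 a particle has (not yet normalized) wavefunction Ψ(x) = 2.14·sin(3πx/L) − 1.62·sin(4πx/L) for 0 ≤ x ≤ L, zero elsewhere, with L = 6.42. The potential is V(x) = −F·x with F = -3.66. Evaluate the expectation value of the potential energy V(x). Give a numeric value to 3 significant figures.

⟨V⟩ = ∫ V(x)·|Ψ|² dx / ∫|Ψ|² dx.
On 0 ≤ x ≤ L (j ≠ l): ∫sin²(jπx/L) dx = L/2, ∫sin(jπx/L)·sin(lπx/L) dx = 0; diagonal moments ∫x·sin²(jπx/L) dx = L²/4, ∫x²·sin²(jπx/L) dx = L³·(1/6 − 1/(4j²π²)); cross terms ∫x·sin(jπx/L)·sin(lπx/L) dx = 0 for j + l even and −4jlL²/(π²(j² − l²)²) for j + l odd, ∫x²·sin(jπx/L)·sin(lπx/L) dx = (−1)^(j+l)·4jlL³/(π²(j² − l²)²); higher powers the same way via product-to-sum and parts.
State is unnormalized: ∫|Ψ|² dx = 23.125, and ∫Ψ*·V(x)·Ψ dx = 375.50, so ⟨V⟩ = 375.50 / 23.125.
⟨V⟩ = 16.238.

16.2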